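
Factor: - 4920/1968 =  - 5/2=-2^( - 1 ) * 5^1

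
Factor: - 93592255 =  - 5^1*31^1*603821^1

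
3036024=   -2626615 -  - 5662639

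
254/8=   31 + 3/4 =31.75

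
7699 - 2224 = 5475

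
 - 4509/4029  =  - 2+ 1183/1343 = -1.12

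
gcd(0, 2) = 2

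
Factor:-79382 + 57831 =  -21551 = -23^1 * 937^1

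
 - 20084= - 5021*4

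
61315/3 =61315/3= 20438.33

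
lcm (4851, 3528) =38808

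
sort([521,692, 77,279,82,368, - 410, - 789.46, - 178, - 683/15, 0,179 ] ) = [ - 789.46, - 410, - 178,  -  683/15,0,77,82,179,279 , 368, 521,692 ] 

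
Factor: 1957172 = 2^2 * 7^1*69899^1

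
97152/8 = 12144 = 12144.00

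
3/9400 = 3/9400= 0.00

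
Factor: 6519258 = 2^1*3^3*23^1 * 29^1 * 181^1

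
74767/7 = 10681  =  10681.00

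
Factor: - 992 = - 2^5*31^1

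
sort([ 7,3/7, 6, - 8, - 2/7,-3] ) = [ - 8,-3, - 2/7, 3/7,  6, 7 ]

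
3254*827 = 2691058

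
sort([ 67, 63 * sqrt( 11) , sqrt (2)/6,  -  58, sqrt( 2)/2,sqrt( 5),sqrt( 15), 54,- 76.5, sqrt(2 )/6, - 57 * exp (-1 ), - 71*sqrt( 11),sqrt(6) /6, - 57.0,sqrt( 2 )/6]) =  [ - 71 *sqrt( 11), - 76.5, - 58,-57.0 ,- 57*exp( - 1 ),sqrt (2) /6,sqrt ( 2 ) /6,sqrt (2 )/6,sqrt( 6 )/6, sqrt(2) /2, sqrt( 5 ),sqrt( 15 ), 54,67,  63*sqrt( 11 )]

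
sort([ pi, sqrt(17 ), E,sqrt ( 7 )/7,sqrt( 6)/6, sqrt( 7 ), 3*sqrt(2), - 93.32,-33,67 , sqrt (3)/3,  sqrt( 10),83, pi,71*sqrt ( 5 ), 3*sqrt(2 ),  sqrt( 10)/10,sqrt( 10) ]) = [-93.32, - 33,sqrt(10)/10,sqrt ( 7 )/7,sqrt(6)/6, sqrt(3 ) /3,sqrt( 7 ),E, pi, pi, sqrt( 10), sqrt(10), sqrt( 17) , 3*sqrt( 2 ), 3*sqrt(2),  67, 83, 71*sqrt( 5)]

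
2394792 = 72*33261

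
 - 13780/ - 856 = 3445/214  =  16.10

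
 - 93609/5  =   - 93609/5 = - 18721.80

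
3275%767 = 207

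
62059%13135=9519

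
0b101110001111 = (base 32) 2SF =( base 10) 2959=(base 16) B8F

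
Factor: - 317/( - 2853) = 1/9 =3^(-2)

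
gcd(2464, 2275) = 7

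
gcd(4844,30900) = 4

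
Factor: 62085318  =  2^1*3^1*10347553^1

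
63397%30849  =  1699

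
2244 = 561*4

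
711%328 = 55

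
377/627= 377/627 =0.60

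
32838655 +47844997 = 80683652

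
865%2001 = 865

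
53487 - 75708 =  - 22221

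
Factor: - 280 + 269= -11 = - 11^1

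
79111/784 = 79111/784 = 100.91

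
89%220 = 89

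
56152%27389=1374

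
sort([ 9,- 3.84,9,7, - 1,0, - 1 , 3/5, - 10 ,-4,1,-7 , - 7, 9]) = [ - 10, - 7, - 7, - 4, - 3.84, - 1, - 1,0, 3/5,1,  7,9,9 , 9 ] 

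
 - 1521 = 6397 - 7918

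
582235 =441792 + 140443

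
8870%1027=654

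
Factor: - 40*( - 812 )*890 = 28907200 = 2^6*5^2*7^1*29^1*89^1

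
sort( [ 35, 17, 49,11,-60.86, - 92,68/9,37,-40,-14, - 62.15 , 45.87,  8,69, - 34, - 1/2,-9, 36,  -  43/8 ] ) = [ - 92,-62.15,-60.86,-40, - 34, - 14 , - 9, -43/8,-1/2, 68/9,8, 11,17,35,36,  37,45.87,49,69] 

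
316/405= 316/405 = 0.78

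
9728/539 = 18  +  26/539 = 18.05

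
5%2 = 1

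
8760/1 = 8760= 8760.00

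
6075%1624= 1203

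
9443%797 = 676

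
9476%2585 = 1721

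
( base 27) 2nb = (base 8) 4052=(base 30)29K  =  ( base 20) 54A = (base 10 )2090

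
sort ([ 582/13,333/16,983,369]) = [ 333/16, 582/13, 369 , 983 ] 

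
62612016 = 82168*762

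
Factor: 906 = 2^1*3^1 * 151^1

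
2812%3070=2812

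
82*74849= 6137618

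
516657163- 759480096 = -242822933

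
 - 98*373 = -36554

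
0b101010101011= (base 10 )2731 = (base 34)2CB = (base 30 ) 311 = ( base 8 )5253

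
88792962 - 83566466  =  5226496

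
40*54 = 2160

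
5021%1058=789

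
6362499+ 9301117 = 15663616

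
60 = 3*20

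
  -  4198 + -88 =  - 4286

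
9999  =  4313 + 5686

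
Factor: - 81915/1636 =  - 2^( - 2)*3^1*5^1*43^1 * 127^1*409^( - 1 )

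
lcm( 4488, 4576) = 233376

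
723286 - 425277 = 298009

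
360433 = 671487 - 311054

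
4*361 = 1444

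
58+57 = 115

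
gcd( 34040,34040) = 34040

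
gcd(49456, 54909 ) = 1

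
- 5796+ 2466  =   - 3330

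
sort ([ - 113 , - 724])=[ - 724, - 113 ]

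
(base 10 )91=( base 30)31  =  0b1011011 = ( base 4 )1123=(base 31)2T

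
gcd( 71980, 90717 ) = 1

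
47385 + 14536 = 61921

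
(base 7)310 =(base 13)BB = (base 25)64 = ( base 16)9a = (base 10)154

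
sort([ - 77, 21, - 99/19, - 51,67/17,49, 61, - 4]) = [ - 77, - 51 , - 99/19, - 4, 67/17, 21,49,  61]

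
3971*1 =3971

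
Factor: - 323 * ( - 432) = 139536=2^4*3^3 * 17^1*19^1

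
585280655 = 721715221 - 136434566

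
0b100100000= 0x120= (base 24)C0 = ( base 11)242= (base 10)288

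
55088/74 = 27544/37 = 744.43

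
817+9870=10687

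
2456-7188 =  - 4732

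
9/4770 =1/530 = 0.00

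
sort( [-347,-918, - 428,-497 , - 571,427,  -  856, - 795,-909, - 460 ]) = [  -  918,- 909, - 856,- 795,-571,-497,  -  460,-428, - 347,427] 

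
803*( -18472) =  - 14833016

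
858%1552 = 858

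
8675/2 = 4337 + 1/2 = 4337.50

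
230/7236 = 115/3618  =  0.03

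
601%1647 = 601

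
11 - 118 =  - 107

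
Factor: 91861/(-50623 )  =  -7^1 * 11^1*23^ ( - 1) * 31^( - 1)*71^( - 1 )*1193^1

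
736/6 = 368/3 = 122.67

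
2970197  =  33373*89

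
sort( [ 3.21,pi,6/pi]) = [6/pi,pi, 3.21]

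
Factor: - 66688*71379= -2^7*3^2*7^1*11^1*103^1*521^1 = - 4760122752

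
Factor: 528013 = 528013^1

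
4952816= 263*18832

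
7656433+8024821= 15681254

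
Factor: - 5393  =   - 5393^1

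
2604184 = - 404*(- 6446 )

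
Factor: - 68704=-2^5*19^1*113^1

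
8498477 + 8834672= 17333149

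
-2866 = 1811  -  4677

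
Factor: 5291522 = 2^1* 17^1*103^1 *1511^1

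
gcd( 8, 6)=2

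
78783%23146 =9345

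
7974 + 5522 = 13496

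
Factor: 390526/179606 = 7^ ( - 1)*19^1 *43^1*239^1*12829^( - 1) = 195263/89803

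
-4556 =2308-6864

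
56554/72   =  28277/36 = 785.47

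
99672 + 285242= 384914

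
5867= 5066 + 801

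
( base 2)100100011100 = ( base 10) 2332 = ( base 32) 28s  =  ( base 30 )2hm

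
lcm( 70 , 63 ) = 630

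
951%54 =33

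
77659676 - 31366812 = 46292864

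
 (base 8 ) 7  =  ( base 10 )7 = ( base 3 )21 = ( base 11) 7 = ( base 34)7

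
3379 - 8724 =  - 5345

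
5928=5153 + 775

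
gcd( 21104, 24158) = 2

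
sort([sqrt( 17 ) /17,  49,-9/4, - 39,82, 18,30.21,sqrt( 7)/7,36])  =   [-39, - 9/4,sqrt(17 )/17,sqrt( 7) /7,18,30.21,36,49,82] 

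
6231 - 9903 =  - 3672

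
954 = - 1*( - 954 ) 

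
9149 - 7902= 1247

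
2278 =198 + 2080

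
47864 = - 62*( - 772) 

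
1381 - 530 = 851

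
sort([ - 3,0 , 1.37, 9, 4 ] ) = [- 3,  0, 1.37,4,9] 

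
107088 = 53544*2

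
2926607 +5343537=8270144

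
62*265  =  16430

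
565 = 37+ 528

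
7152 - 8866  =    -  1714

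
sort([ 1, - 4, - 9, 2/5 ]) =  [- 9,-4 , 2/5, 1] 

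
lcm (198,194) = 19206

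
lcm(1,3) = 3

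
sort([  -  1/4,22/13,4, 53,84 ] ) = [ - 1/4,22/13,  4,53, 84]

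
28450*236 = 6714200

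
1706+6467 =8173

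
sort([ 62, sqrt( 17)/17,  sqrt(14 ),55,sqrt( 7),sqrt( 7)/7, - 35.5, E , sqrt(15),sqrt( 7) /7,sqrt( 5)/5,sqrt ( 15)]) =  [ - 35.5 , sqrt( 17)/17,sqrt( 7 ) /7,sqrt (7)/7, sqrt(5)/5,sqrt( 7 ),  E, sqrt( 14),sqrt( 15 ),  sqrt (15), 55,62 ]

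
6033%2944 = 145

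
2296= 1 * 2296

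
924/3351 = 308/1117 = 0.28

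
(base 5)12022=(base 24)1CN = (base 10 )887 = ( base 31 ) SJ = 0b1101110111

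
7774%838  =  232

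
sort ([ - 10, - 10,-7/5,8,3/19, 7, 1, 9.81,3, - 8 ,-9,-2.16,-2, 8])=[-10 , -10, - 9, - 8,-2.16, - 2, -7/5 , 3/19, 1,3, 7,8, 8, 9.81] 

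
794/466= 397/233 = 1.70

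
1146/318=3 + 32/53 = 3.60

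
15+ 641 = 656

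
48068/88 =12017/22 =546.23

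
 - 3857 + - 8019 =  - 11876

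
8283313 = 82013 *101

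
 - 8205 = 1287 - 9492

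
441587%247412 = 194175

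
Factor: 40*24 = 960 = 2^6*3^1* 5^1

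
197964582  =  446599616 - 248635034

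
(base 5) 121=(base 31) 15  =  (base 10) 36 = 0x24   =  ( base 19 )1H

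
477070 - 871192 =  -  394122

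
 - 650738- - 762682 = 111944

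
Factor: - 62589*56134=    - 3513370926 = - 2^1 * 3^1*13^1 * 17^1*31^1*127^1*673^1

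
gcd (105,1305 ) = 15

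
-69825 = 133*(-525)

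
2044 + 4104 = 6148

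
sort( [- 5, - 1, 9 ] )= [ - 5, - 1 , 9]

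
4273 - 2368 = 1905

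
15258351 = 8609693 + 6648658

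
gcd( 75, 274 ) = 1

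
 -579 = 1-580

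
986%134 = 48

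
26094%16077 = 10017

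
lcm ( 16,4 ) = 16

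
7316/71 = 103+3/71 = 103.04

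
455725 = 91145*5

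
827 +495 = 1322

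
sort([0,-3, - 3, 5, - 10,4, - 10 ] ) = [ - 10,-10 , - 3, - 3, 0, 4,5 ]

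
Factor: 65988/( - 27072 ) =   -  39/16 = -2^( - 4 )*3^1*13^1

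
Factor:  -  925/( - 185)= 5^1=5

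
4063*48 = 195024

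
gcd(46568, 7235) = 1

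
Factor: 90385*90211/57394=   2^( - 1 )*5^1*11^1*59^1* 139^1*18077^1*28697^(-1) = 8153721235/57394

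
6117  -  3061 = 3056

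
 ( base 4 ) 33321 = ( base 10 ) 1017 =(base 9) 1350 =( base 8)1771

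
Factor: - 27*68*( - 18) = 2^3 * 3^5* 17^1 = 33048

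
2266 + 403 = 2669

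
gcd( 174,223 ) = 1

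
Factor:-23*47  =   - 23^1*47^1 = - 1081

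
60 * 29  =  1740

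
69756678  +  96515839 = 166272517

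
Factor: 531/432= 2^( - 4 )*3^( - 1)*59^1 = 59/48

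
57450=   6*9575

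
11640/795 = 776/53=14.64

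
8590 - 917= 7673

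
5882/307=5882/307 = 19.16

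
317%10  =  7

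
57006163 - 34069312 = 22936851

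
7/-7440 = -1  +  7433/7440 = - 0.00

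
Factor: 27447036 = 2^2 * 3^1 * 59^1 * 38767^1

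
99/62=1+ 37/62 = 1.60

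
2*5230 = 10460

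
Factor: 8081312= 2^5*252541^1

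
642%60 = 42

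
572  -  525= 47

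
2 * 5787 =11574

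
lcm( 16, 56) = 112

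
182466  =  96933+85533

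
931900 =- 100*( - 9319)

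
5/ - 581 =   -  5/581 = -0.01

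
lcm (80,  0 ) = 0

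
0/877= 0= 0.00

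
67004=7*9572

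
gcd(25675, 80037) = 1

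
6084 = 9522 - 3438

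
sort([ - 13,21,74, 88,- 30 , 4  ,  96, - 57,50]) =[ - 57, - 30,- 13,4,21 , 50, 74, 88, 96] 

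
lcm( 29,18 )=522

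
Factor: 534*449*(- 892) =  - 213871272  =  -  2^3*3^1*89^1*223^1*449^1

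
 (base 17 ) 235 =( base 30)l4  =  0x27A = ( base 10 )634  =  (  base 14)334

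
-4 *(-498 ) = 1992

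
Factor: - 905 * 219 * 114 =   -  22594230 = - 2^1*  3^2*5^1*19^1*73^1 * 181^1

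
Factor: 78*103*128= 1028352= 2^8 *3^1 *13^1*103^1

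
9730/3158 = 3  +  128/1579=3.08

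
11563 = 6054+5509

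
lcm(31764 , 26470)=158820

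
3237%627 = 102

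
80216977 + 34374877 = 114591854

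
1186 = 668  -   - 518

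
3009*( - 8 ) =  - 24072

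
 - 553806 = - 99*5594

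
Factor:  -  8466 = - 2^1*3^1*17^1 * 83^1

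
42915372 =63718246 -20802874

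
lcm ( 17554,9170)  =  614390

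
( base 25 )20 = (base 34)1G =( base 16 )32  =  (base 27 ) 1n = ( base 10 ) 50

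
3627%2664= 963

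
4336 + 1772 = 6108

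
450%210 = 30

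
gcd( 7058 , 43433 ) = 1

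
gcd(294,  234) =6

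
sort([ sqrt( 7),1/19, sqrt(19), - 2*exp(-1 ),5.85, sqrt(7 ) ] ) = [ - 2 * exp(-1 ),1/19,  sqrt(7 ), sqrt( 7),sqrt(19 ),5.85 ]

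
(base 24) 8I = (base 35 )60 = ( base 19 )B1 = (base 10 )210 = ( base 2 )11010010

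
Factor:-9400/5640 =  - 5/3= - 3^( - 1) * 5^1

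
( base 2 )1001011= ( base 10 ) 75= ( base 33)29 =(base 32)2b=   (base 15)50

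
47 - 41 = 6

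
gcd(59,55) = 1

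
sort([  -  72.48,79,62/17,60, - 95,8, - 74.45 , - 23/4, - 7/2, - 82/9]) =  [  -  95, -74.45,  -  72.48,-82/9, - 23/4 , - 7/2,62/17,8, 60,79 ]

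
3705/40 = 741/8= 92.62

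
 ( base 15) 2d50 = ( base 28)CC6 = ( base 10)9750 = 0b10011000010110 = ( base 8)23026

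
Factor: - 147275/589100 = - 1/4 = - 2^( - 2)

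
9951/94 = 105 + 81/94 = 105.86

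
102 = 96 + 6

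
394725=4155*95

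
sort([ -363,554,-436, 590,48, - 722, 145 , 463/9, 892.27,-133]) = [ - 722, - 436, - 363, - 133, 48, 463/9, 145, 554, 590, 892.27]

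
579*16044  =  9289476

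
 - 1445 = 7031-8476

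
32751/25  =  32751/25  =  1310.04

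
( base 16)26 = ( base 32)16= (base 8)46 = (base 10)38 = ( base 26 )1c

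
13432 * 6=80592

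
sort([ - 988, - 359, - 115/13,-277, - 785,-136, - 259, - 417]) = [ - 988,  -  785, - 417, - 359, - 277,  -  259,-136, - 115/13] 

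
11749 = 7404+4345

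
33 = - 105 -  - 138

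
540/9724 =135/2431 = 0.06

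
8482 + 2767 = 11249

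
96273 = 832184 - 735911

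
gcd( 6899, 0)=6899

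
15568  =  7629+7939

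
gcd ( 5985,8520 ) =15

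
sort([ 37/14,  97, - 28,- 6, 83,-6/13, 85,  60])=[ - 28, - 6, - 6/13,37/14 , 60, 83,85, 97]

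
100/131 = 100/131 = 0.76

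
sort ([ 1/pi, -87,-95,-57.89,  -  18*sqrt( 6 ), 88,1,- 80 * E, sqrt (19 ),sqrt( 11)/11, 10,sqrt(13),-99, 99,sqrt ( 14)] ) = [ - 80*E, - 99, - 95, - 87, - 57.89, - 18*sqrt ( 6 ),sqrt(11 ) /11, 1/pi,1 , sqrt ( 13 ),sqrt( 14 ),sqrt(19 ), 10,88,99] 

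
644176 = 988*652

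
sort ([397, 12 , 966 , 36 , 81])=[12, 36, 81,397 , 966 ]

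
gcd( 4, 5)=1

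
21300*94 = 2002200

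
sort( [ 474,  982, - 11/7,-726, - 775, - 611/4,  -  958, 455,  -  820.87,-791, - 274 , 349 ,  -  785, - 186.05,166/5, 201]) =[ - 958, - 820.87, - 791, - 785, - 775, -726, - 274, - 186.05, - 611/4, - 11/7,166/5,201, 349 , 455 , 474,  982]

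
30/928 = 15/464 = 0.03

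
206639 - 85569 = 121070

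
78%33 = 12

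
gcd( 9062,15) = 1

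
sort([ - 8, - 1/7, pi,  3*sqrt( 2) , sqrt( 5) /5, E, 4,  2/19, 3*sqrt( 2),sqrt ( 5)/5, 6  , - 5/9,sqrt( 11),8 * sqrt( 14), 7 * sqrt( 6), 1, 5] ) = [ - 8, - 5/9,-1/7 , 2/19, sqrt( 5) /5, sqrt( 5)/5, 1,E, pi, sqrt( 11),4, 3*sqrt( 2) , 3 *sqrt( 2), 5,6,7 * sqrt(6), 8*sqrt(14 )]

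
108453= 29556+78897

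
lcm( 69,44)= 3036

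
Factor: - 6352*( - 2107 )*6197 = 2^4*7^2*43^1*397^1 * 6197^1 =82938565808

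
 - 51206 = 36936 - 88142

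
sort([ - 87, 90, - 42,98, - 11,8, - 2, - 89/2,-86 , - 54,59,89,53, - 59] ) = [ - 87, - 86, - 59, - 54, - 89/2, - 42, - 11, - 2, 8,  53,59,89,90, 98 ]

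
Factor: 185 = 5^1 * 37^1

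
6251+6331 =12582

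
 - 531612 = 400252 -931864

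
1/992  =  1/992=0.00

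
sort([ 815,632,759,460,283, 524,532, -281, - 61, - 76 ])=[ - 281, - 76, - 61, 283, 460,  524, 532, 632,759, 815]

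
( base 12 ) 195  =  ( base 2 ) 100000001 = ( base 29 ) 8p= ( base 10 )257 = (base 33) 7q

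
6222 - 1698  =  4524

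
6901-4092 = 2809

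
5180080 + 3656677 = 8836757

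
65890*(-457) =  - 30111730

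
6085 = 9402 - 3317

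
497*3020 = 1500940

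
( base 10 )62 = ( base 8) 76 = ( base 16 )3e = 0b111110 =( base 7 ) 116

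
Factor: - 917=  - 7^1*131^1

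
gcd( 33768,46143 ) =9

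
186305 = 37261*5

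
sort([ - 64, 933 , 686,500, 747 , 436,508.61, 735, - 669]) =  [ - 669 , - 64,436, 500,508.61,686,735,747,933] 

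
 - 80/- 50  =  1 + 3/5= 1.60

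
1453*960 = 1394880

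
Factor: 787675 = 5^2*7^2*643^1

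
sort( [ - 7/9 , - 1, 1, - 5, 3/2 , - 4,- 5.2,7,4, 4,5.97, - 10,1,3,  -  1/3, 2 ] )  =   [ - 10, - 5.2, - 5, - 4 , - 1,  -  7/9, - 1/3, 1, 1, 3/2 , 2 , 3,  4, 4, 5.97,7]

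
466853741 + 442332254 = 909185995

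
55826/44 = 27913/22 = 1268.77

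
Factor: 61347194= 2^1*30673597^1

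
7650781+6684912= 14335693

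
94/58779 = 94/58779 = 0.00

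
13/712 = 13/712 = 0.02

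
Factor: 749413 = 7^1 * 151^1*709^1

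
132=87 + 45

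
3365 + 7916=11281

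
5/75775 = 1/15155=0.00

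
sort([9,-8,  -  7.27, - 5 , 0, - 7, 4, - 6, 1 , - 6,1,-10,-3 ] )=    [ - 10  , - 8,-7.27, - 7,-6 , - 6 ,-5, - 3,0,1,1,4  ,  9]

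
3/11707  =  3/11707 = 0.00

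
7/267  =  7/267 = 0.03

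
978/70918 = 489/35459 = 0.01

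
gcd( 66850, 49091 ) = 7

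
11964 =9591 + 2373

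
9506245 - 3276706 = 6229539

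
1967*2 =3934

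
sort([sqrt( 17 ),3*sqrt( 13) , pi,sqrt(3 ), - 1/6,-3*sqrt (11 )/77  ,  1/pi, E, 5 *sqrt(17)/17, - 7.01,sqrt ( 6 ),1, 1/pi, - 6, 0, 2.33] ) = [  -  7.01, - 6 , - 1/6,  -  3*sqrt( 11 ) /77,0, 1/pi, 1/pi,1,5*sqrt( 17)/17 , sqrt( 3),2.33, sqrt(6 ), E, pi,sqrt (17 ), 3  *  sqrt( 13 ) ]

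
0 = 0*25415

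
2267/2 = 2267/2 = 1133.50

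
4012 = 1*4012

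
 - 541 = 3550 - 4091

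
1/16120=1/16120 = 0.00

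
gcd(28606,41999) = 1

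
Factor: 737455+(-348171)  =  389284 = 2^2 *7^1 *13903^1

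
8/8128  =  1/1016 = 0.00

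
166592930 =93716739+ 72876191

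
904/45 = 20 + 4/45 = 20.09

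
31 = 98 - 67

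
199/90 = 2 + 19/90= 2.21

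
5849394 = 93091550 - 87242156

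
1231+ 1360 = 2591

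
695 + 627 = 1322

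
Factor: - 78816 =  - 2^5*3^1*821^1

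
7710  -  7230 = 480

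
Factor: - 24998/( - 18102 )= 29/21=   3^ ( -1 )*7^( - 1 ) * 29^1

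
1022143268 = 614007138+408136130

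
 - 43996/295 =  - 43996/295 = - 149.14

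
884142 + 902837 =1786979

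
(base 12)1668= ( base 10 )2672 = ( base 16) A70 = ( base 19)77c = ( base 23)514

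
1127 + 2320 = 3447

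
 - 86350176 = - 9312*9273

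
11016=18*612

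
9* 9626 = 86634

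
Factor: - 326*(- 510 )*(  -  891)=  - 148137660 =- 2^2 * 3^5*5^1*11^1*17^1 * 163^1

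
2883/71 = 2883/71  =  40.61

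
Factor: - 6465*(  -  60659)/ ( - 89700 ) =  - 26144029/5980 = - 2^( - 2 )*5^( - 1)*13^( - 1 )*23^( - 1 )*431^1*60659^1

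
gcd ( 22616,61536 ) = 8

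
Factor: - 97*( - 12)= 2^2*3^1*97^1  =  1164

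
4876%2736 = 2140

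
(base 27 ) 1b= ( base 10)38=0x26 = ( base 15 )28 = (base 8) 46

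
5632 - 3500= 2132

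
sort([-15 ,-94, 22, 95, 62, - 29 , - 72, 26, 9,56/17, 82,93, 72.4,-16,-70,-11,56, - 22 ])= [ - 94, - 72, - 70  ,- 29,- 22, -16, - 15, - 11, 56/17,9,22, 26,56,62, 72.4,82 , 93, 95]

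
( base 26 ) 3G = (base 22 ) 46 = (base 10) 94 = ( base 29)37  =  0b1011110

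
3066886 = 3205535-138649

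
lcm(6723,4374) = 363042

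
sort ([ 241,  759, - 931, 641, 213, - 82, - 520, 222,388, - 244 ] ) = [ - 931,-520, - 244,-82, 213,222,241, 388,641 , 759 ] 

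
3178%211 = 13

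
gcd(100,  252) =4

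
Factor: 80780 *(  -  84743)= -2^2*5^1*7^1*83^1 *577^1*1021^1 = - 6845539540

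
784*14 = 10976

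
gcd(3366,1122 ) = 1122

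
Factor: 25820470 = 2^1*5^1*13^1 * 83^1*2393^1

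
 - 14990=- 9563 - 5427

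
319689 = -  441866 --761555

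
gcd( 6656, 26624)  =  6656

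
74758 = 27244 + 47514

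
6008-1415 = 4593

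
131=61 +70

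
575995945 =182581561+393414384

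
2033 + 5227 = 7260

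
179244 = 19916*9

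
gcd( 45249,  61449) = 3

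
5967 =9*663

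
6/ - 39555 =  - 1 + 13183/13185=-0.00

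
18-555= - 537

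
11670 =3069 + 8601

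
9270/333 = 1030/37 = 27.84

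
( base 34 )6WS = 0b1111101110100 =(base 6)101140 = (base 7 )32322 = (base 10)8052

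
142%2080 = 142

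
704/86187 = 704/86187 = 0.01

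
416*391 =162656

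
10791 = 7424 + 3367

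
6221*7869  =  48953049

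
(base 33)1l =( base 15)39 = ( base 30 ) 1o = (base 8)66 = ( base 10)54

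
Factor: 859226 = 2^1  *43^1*97^1 *103^1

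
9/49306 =9/49306 = 0.00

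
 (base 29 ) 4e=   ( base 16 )82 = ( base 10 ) 130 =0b10000010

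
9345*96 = 897120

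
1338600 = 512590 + 826010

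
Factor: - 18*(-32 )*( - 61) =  - 35136 = - 2^6 * 3^2*61^1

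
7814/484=16 + 35/242=16.14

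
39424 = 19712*2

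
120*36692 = 4403040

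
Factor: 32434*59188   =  1919703592 = 2^3*14797^1*16217^1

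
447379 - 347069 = 100310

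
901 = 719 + 182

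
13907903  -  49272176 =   -  35364273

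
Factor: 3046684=2^2*761671^1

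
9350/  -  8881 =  - 9350/8881 = -  1.05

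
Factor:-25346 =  - 2^1*19^1*23^1*29^1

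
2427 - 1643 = 784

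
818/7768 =409/3884 = 0.11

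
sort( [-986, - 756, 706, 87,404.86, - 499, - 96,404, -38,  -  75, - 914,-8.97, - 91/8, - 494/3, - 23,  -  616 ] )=[-986,  -  914, - 756,-616,  -  499 , - 494/3,-96 , - 75, - 38, - 23 , - 91/8, - 8.97, 87,404,  404.86, 706 ] 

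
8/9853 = 8/9853 = 0.00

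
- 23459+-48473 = -71932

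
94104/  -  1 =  - 94104 + 0/1 =-94104.00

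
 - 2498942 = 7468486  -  9967428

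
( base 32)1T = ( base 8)75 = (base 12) 51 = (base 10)61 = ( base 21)2J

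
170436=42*4058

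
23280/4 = 5820 = 5820.00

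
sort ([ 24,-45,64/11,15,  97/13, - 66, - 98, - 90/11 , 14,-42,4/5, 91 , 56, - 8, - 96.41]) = [- 98  , - 96.41, - 66 ,-45, - 42, - 90/11, - 8 , 4/5,64/11 , 97/13, 14,15, 24,56,91 ]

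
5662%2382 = 898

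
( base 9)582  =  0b111011111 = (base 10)479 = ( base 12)33b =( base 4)13133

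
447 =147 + 300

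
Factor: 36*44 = 2^4*3^2*11^1 = 1584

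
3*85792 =257376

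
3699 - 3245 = 454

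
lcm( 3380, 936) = 60840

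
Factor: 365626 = 2^1*182813^1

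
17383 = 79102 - 61719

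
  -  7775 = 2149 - 9924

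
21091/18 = 21091/18 = 1171.72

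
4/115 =4/115 = 0.03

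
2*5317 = 10634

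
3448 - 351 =3097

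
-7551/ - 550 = 7551/550 = 13.73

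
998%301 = 95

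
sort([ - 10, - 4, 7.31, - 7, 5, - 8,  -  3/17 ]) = [- 10, - 8, - 7, - 4 , - 3/17, 5,7.31] 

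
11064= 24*461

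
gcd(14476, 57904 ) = 14476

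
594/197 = 3  +  3/197 = 3.02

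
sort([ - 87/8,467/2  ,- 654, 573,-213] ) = [ - 654, - 213, - 87/8, 467/2, 573]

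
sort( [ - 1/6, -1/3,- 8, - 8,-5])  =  [- 8,- 8,  -  5, - 1/3,-1/6 ] 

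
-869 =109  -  978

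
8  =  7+1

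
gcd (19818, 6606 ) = 6606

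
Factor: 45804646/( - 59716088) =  -2^ (-2 ) *19^( - 1) * 131^( - 1) * 223^1 *2999^(-1) * 102701^1 = -22902323/29858044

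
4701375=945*4975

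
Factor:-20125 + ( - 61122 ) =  - 81247= -113^1 *719^1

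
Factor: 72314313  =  3^1*29^1*53^1*15683^1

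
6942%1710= 102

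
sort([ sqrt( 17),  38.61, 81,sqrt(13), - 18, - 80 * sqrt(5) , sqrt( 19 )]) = [ - 80*sqrt( 5), - 18,sqrt( 13), sqrt( 17), sqrt(19), 38.61, 81]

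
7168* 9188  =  65859584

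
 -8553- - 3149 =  - 5404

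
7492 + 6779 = 14271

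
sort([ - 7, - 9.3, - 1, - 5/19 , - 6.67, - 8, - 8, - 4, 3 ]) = [ - 9.3, - 8  ,  -  8,-7, - 6.67, - 4, - 1,-5/19, 3] 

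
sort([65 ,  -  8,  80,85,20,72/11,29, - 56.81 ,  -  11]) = [  -  56.81 , -11,  -  8,72/11, 20 , 29 , 65, 80,85]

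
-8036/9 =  - 893+1/9 = - 892.89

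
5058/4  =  2529/2=1264.50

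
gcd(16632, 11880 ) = 2376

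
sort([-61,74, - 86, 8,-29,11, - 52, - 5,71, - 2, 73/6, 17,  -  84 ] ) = [ -86, -84, - 61, - 52,-29,-5,-2 , 8, 11, 73/6, 17, 71,74]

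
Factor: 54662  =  2^1*151^1*181^1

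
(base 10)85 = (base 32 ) 2L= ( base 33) 2j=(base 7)151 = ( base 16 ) 55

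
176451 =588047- 411596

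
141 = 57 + 84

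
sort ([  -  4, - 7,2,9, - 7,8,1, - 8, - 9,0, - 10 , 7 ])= [ -10, - 9, - 8, - 7, - 7, - 4,0,1,  2,7, 8,9]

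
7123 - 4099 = 3024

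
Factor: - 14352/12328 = -78/67=- 2^1*3^1*13^1 *67^( - 1 ) 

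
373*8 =2984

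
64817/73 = 64817/73 = 887.90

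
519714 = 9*57746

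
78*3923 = 305994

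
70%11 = 4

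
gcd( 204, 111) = 3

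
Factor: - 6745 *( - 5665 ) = 5^2*11^1*19^1*71^1*103^1 = 38210425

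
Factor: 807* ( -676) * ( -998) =544440936 = 2^3*3^1 * 13^2*269^1*499^1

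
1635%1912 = 1635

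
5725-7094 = -1369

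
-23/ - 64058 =23/64058= 0.00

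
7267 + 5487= 12754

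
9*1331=11979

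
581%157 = 110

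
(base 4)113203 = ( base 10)1507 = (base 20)3f7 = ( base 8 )2743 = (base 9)2054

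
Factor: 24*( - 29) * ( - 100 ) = 69600 =2^5*3^1  *  5^2*29^1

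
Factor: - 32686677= - 3^2 * 1451^1*2503^1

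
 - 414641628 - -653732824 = 239091196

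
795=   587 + 208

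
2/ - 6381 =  - 2/6381 = - 0.00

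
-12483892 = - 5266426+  - 7217466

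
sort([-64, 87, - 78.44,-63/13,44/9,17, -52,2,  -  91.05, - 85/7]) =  [  -  91.05, - 78.44,  -  64,-52, - 85/7, - 63/13,2, 44/9,17, 87 ] 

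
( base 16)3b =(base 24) 2B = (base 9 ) 65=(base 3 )2012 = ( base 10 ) 59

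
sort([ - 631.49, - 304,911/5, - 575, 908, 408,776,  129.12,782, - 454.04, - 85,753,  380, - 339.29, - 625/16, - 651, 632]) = [-651,  -  631.49, - 575, - 454.04, - 339.29, - 304,-85, - 625/16, 129.12, 911/5, 380 , 408, 632, 753,  776, 782, 908 ]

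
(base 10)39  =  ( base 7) 54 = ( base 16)27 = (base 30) 19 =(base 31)18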